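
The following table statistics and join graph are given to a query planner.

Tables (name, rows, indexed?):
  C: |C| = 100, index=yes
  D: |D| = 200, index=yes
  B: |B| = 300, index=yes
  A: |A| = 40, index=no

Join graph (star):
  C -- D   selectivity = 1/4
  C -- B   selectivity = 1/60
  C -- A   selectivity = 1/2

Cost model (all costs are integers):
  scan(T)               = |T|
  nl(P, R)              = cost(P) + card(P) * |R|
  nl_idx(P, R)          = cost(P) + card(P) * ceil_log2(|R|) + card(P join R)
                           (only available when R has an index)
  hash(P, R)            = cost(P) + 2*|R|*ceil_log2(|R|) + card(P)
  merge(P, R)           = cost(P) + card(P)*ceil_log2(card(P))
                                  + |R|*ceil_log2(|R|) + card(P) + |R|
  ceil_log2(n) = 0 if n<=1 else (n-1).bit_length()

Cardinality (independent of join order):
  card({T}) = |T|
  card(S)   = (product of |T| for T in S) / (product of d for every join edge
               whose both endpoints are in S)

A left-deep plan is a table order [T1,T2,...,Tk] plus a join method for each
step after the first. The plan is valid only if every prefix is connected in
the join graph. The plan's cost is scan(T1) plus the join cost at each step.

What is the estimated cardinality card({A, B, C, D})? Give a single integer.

500000

Tables in S: A(40), B(300), C(100), D(200)
Edges inside S: C-D(d=4), C-B(d=60), C-A(d=2)
numerator = 40 * 300 * 100 * 200 = 240000000
denominator = 4 * 60 * 2 = 480
card(S) = 240000000 / 480 = 500000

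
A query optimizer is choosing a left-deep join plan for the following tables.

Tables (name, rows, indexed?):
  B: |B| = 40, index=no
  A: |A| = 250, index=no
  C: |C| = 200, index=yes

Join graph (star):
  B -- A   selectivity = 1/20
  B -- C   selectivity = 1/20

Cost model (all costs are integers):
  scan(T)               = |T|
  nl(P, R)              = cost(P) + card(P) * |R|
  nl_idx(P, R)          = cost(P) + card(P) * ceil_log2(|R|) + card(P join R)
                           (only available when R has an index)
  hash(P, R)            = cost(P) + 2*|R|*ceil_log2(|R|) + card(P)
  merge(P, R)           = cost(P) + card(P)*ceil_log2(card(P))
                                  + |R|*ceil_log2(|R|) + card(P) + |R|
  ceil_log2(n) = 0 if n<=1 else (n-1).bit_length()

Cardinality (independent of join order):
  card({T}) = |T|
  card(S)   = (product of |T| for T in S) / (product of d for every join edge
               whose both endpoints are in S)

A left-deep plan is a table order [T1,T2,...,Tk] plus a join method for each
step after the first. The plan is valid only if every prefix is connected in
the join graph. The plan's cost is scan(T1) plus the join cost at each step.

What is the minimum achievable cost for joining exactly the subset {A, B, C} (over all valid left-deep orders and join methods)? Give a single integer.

4680

Selinger DP over subsets of {A,B,C}:
  {B}: scan cost=40, card=40
  {A}: scan cost=250, card=250
  {C}: scan cost=200, card=200
  {AB}: card=500; try (B,hash)→980, (A,merge)→2570, (B,merge)→2780, (A,hash)→4080, (A,nl)→10040, (B,nl)→10250; best=980 via (B,hash)
  {BC}: card=400; try (C,nl_idx)→760, (B,hash)→880, (C,merge)→2120, (B,merge)→2280, (C,hash)→3280, (C,nl)→8040 …(+1); best=760 via (C,nl_idx)
  {ABC}: card=5000; try (C,hash)→4680, (A,hash)→5160, (A,merge)→7010, (C,merge)→7780, (C,nl_idx)→9980, (A,nl)→100760 …(+1); best=4680 via (C,hash)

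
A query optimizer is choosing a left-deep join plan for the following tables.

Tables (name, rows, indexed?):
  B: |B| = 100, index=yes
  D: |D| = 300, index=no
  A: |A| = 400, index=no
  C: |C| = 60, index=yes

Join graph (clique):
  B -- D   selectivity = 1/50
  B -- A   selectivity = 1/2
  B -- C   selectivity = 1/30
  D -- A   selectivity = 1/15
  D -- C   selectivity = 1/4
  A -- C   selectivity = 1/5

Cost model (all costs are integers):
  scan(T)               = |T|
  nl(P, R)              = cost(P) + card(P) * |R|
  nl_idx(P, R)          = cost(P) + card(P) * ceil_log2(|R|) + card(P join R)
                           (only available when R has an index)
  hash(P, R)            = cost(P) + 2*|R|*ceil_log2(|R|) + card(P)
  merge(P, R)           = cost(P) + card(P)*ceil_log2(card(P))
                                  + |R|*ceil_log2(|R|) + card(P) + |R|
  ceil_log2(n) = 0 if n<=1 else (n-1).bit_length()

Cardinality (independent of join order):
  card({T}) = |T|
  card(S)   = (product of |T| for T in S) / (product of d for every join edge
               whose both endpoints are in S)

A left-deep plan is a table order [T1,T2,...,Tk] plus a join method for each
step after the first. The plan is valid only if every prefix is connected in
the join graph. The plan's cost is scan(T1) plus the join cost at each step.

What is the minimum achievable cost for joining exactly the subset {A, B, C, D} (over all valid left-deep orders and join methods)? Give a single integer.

Selinger DP over subsets of {A,B,C,D}:
  {B}: scan cost=100, card=100
  {D}: scan cost=300, card=300
  {A}: scan cost=400, card=400
  {C}: scan cost=60, card=60
  {BD}: card=600; try (B,hash)→2000, (B,nl_idx)→3000, (D,merge)→3900, (B,merge)→4100, (D,hash)→5600, (D,nl)→30100 …(+1); best=2000 via (B,hash)
  {AB}: card=20000; try (B,hash)→2200, (A,merge)→4900, (B,merge)→5200, (A,hash)→7400, (B,nl_idx)→23200, (A,nl)→40100 …(+1); best=2200 via (B,hash)
  {BC}: card=200; try (B,nl_idx)→680, (C,nl_idx)→900, (C,hash)→920, (B,merge)→1280, (C,merge)→1320, (B,hash)→1520 …(+2); best=680 via (B,nl_idx)
  {AD}: card=8000; try (D,hash)→6200, (A,merge)→7300, (D,merge)→7400, (A,hash)→7800, (A,nl)→120300, (D,nl)→120400; best=6200 via (D,hash)
  {CD}: card=4500; try (C,hash)→1320, (D,merge)→3480, (C,merge)→3720, (D,hash)→5520, (C,nl_idx)→6600, (D,nl)→18060 …(+1); best=1320 via (C,hash)
  {AC}: card=4800; try (C,hash)→1520, (A,merge)→4480, (C,merge)→4820, (A,hash)→7320, (C,nl_idx)→7600, (A,nl)→24060 …(+1); best=1520 via (C,hash)
  {ABD}: card=8000; try (A,hash)→9800, (A,merge)→12600, (B,hash)→15600, (D,hash)→27600, (B,nl_idx)→70200, (B,merge)→119000 …(+4); best=9800 via (A,hash)
  {BCD}: card=300; try (C,hash)→3320, (D,merge)→5480, (C,nl_idx)→5900, (D,hash)→6280, (B,hash)→7220, (C,merge)→9020 …(+5); best=3320 via (C,hash)
  {ABC}: card=8000; try (A,merge)→6480, (B,hash)→7720, (A,hash)→8080, (C,hash)→22920, (B,nl_idx)→43120, (B,merge)→69520 …(+5); best=6480 via (A,merge)
  {ACD}: card=24000; try (D,hash)→11720, (A,hash)→13020, (C,hash)→14920, (A,merge)→68320, (D,merge)→71720, (C,nl_idx)→78200 …(+4); best=11720 via (D,hash)
  {ABCD}: card=800; try (A,merge)→10320, (A,hash)→10820, (C,hash)→18520, (D,hash)→19880, (B,hash)→37120, (C,nl_idx)→58600 …(+8); best=10320 via (A,merge)

10320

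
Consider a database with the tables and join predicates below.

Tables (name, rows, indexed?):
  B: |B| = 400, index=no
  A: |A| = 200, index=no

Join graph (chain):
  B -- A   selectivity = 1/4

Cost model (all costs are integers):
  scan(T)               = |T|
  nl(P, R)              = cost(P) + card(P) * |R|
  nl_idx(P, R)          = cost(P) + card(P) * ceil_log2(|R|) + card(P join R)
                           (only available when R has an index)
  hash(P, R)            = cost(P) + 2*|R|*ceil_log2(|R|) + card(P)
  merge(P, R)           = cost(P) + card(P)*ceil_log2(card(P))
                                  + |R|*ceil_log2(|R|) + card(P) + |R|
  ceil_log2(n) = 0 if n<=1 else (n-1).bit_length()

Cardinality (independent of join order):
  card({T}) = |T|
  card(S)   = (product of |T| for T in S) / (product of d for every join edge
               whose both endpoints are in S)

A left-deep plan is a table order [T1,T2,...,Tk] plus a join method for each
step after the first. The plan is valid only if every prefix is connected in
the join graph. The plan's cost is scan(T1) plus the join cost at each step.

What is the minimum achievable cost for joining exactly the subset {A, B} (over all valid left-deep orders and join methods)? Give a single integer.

Selinger DP over subsets of {A,B}:
  {B}: scan cost=400, card=400
  {A}: scan cost=200, card=200
  {AB}: card=20000; try (A,hash)→4000, (B,merge)→6000, (A,merge)→6200, (B,hash)→7600, (B,nl)→80200, (A,nl)→80400; best=4000 via (A,hash)

4000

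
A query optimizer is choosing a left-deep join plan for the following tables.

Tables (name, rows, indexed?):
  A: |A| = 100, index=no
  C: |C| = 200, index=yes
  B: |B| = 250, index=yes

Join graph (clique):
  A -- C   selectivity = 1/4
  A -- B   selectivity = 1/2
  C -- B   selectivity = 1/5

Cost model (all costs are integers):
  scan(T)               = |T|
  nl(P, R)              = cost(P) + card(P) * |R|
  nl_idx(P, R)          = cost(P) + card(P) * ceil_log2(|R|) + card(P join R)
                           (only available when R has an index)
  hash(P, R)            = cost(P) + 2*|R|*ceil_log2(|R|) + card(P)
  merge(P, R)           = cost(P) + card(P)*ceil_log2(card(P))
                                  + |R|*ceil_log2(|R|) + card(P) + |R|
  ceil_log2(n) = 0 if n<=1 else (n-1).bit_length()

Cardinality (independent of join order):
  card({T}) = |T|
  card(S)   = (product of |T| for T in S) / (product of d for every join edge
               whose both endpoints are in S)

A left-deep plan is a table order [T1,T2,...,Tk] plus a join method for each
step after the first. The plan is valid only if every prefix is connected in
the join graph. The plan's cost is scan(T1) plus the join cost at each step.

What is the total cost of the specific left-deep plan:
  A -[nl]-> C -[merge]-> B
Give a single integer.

92350

step 1: scan A: cost=100, card=100
step 2: join C via nl
    card(P join C) = 100*200/(4) = 5000
    cost = 100 + 100*200 = 20100
step 3: join B via merge
    card(P join B) = 5000*250/(2*5) = 125000
    cost = 20100 + 5000*13 + 250*8 + 5000 + 250 = 92350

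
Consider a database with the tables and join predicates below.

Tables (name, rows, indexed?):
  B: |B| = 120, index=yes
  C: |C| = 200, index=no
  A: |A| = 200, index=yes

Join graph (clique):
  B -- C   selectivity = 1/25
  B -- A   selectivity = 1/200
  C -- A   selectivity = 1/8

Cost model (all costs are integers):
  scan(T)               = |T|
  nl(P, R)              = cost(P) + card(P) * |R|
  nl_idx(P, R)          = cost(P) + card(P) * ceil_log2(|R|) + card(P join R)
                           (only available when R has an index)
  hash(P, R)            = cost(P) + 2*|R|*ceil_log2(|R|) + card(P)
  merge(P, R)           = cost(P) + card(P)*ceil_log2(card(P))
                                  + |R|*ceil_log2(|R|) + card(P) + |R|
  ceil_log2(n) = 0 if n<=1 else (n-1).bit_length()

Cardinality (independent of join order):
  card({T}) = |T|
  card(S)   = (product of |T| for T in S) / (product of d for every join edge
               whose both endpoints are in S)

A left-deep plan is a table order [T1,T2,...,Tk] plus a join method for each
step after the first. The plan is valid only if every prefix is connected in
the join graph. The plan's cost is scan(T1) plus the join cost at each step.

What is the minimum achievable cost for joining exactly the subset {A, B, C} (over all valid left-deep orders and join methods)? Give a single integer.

3960

Selinger DP over subsets of {A,B,C}:
  {B}: scan cost=120, card=120
  {C}: scan cost=200, card=200
  {A}: scan cost=200, card=200
  {BC}: card=960; try (B,hash)→2080, (B,nl_idx)→2560, (C,merge)→2880, (B,merge)→2960, (C,hash)→3440, (C,nl)→24120 …(+1); best=2080 via (B,hash)
  {AB}: card=120; try (A,nl_idx)→1200, (B,nl_idx)→1720, (B,hash)→2080, (A,merge)→2880, (B,merge)→2960, (A,hash)→3440 …(+2); best=1200 via (A,nl_idx)
  {AC}: card=5000; try (C,hash)→3600, (A,hash)→3600, (C,merge)→3800, (A,merge)→3800, (A,nl_idx)→6800, (C,nl)→40200 …(+1); best=3600 via (C,hash)
  {ABC}: card=120; try (C,merge)→3960, (C,hash)→4520, (A,hash)→6240, (A,nl_idx)→9880, (B,hash)→10280, (A,merge)→14440 …(+5); best=3960 via (C,merge)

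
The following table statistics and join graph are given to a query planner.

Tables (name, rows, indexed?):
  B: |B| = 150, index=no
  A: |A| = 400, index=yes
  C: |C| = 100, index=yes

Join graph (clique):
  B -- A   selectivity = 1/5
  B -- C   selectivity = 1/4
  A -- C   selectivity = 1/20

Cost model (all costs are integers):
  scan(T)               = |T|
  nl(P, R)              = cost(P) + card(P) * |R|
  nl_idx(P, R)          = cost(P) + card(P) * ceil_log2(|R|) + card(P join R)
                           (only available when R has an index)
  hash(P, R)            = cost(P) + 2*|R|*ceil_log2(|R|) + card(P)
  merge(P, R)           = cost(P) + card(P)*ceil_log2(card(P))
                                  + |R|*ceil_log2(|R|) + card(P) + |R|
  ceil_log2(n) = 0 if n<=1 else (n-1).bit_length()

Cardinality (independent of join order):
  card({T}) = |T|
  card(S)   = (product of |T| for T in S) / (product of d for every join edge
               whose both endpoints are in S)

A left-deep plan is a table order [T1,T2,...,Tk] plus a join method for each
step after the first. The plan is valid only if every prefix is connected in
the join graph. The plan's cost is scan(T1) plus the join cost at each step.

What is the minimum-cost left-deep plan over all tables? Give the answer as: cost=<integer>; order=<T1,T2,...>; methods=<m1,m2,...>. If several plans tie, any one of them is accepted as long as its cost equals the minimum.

Selinger DP (subsets sized 1..n):
  {B}: scan cost=150, card=150
  {A}: scan cost=400, card=400
  {C}: scan cost=100, card=100
  {AB}: card=12000; try (B,hash)→3200, (A,merge)→5500, (B,merge)→5750, (A,hash)→7500, (A,nl_idx)→13500, (A,nl)→60150 …(+1); best=3200 via (B,hash)
  {BC}: card=3750; try (C,hash)→1700, (B,merge)→2250, (C,merge)→2300, (B,hash)→2600, (C,nl_idx)→4950, (B,nl)→15100 …(+1); best=1700 via (C,hash)
  {AC}: card=2000; try (C,hash)→2200, (A,nl_idx)→3000, (A,merge)→4900, (C,merge)→5200, (C,nl_idx)→5200, (A,hash)→7400 …(+2); best=2200 via (C,hash)
  {ABC}: card=15000; try (B,hash)→6600, (A,hash)→12650, (C,hash)→16600, (B,merge)→27550, (A,nl_idx)→50450, (A,merge)→54450 …(+5); best=6600 via (B,hash)

cost=6600; order=A,C,B; methods=hash,hash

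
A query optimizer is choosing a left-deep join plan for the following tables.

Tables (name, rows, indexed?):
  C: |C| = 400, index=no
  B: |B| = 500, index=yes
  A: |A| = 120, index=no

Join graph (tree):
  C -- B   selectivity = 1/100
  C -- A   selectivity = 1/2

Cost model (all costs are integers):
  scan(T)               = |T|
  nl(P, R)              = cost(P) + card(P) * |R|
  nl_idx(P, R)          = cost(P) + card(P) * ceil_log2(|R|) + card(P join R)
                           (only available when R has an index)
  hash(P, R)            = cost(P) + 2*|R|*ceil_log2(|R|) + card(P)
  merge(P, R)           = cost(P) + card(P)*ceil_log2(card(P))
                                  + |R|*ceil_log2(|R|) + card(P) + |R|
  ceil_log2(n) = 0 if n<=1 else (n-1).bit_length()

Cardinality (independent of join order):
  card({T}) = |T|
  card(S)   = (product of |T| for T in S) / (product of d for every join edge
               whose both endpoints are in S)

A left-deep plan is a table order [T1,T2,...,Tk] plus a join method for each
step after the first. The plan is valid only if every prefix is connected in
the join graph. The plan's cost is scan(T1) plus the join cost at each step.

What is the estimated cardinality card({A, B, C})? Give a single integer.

120000

Tables in S: A(120), B(500), C(400)
Edges inside S: C-B(d=100), C-A(d=2)
numerator = 120 * 500 * 400 = 24000000
denominator = 100 * 2 = 200
card(S) = 24000000 / 200 = 120000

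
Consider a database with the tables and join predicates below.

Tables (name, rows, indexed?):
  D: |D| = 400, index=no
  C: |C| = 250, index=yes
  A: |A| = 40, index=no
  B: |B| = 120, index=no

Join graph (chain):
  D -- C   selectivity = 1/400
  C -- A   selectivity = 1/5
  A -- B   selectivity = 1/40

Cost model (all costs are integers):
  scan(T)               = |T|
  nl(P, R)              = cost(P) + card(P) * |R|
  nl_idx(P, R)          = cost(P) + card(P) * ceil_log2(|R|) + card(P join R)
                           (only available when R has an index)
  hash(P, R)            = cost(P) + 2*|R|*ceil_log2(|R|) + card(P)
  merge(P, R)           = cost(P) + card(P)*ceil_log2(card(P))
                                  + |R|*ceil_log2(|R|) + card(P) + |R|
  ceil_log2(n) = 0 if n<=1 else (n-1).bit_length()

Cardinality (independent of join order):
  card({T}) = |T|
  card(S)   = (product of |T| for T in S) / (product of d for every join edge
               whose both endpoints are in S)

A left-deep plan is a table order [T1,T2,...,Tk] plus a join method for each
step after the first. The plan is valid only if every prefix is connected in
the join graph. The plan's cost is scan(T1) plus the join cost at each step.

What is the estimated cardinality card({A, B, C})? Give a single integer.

Tables in S: A(40), B(120), C(250)
Edges inside S: C-A(d=5), A-B(d=40)
numerator = 40 * 120 * 250 = 1200000
denominator = 5 * 40 = 200
card(S) = 1200000 / 200 = 6000

6000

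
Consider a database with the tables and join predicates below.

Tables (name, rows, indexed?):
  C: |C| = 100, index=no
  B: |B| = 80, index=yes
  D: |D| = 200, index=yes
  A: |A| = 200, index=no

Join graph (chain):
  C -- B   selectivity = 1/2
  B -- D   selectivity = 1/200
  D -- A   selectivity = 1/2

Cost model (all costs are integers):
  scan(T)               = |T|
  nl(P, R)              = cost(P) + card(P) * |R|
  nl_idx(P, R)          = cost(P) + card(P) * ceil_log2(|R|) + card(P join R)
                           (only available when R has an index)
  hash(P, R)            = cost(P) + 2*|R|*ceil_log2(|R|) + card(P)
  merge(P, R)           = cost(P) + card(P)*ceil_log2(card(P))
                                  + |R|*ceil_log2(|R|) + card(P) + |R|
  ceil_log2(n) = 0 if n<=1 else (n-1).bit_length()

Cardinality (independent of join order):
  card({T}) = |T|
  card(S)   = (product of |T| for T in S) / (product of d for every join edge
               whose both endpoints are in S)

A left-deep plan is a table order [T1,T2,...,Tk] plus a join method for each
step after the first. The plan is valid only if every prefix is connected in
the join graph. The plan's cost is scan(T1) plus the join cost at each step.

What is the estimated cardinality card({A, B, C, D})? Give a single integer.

400000

Tables in S: A(200), B(80), C(100), D(200)
Edges inside S: C-B(d=2), B-D(d=200), D-A(d=2)
numerator = 200 * 80 * 100 * 200 = 320000000
denominator = 2 * 200 * 2 = 800
card(S) = 320000000 / 800 = 400000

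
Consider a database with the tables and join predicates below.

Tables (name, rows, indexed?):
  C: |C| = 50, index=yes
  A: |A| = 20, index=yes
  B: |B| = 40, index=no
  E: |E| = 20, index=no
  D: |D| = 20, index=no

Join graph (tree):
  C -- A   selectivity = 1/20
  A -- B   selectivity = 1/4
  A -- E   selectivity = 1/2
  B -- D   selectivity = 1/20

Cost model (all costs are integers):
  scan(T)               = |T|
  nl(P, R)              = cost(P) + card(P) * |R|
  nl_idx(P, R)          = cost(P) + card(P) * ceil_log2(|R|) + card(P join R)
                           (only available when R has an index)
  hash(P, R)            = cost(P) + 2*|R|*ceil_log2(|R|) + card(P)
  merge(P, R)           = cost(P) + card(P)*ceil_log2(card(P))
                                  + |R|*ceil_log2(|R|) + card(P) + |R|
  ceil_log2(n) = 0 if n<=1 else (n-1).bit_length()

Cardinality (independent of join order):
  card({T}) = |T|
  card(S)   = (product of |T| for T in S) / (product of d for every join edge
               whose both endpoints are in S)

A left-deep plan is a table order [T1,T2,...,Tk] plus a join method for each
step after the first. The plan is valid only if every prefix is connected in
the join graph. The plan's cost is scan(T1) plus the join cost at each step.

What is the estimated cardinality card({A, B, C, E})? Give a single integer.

5000

Tables in S: A(20), B(40), C(50), E(20)
Edges inside S: C-A(d=20), A-B(d=4), A-E(d=2)
numerator = 20 * 40 * 50 * 20 = 800000
denominator = 20 * 4 * 2 = 160
card(S) = 800000 / 160 = 5000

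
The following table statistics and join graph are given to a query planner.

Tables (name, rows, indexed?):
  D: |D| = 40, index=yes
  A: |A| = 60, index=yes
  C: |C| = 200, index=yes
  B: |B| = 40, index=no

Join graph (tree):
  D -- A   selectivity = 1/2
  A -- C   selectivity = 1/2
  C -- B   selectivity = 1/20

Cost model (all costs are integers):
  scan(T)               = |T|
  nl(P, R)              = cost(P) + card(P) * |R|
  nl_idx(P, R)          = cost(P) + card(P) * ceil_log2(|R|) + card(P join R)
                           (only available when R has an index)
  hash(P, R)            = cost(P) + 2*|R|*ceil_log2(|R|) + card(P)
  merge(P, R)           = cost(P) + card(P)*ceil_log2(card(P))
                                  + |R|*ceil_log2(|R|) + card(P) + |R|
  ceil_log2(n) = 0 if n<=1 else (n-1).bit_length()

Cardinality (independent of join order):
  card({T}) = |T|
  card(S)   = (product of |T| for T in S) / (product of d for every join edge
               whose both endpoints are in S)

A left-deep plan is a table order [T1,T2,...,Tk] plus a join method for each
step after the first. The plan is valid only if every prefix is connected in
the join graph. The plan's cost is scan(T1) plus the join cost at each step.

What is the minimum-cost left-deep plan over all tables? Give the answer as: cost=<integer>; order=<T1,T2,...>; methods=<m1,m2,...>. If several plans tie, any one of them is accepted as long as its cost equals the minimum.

cost=14360; order=B,C,A,D; methods=nl_idx,hash,hash

Selinger DP (subsets sized 1..n):
  {D}: scan cost=40, card=40
  {A}: scan cost=60, card=60
  {C}: scan cost=200, card=200
  {B}: scan cost=40, card=40
  {AD}: card=1200; try (D,hash)→600, (A,merge)→740, (D,merge)→760, (A,hash)→800, (A,nl_idx)→1480, (D,nl_idx)→1620 …(+2); best=600 via (D,hash)
  {AC}: card=6000; try (A,hash)→1120, (C,merge)→2280, (A,merge)→2420, (C,hash)→3320, (C,nl_idx)→6540, (A,nl_idx)→7400 …(+2); best=1120 via (A,hash)
  {BC}: card=400; try (C,nl_idx)→760, (B,hash)→880, (C,merge)→2120, (B,merge)→2280, (C,hash)→3280, (C,nl)→8040 …(+1); best=760 via (C,nl_idx)
  {ACD}: card=120000; try (C,hash)→5000, (D,hash)→7600, (C,merge)→16800, (D,merge)→85400, (C,nl_idx)→130200, (D,nl_idx)→157120 …(+2); best=5000 via (C,hash)
  {ABC}: card=12000; try (A,hash)→1880, (A,merge)→5180, (B,hash)→7600, (A,nl_idx)→15160, (A,nl)→24760, (B,merge)→85400 …(+1); best=1880 via (A,hash)
  {ABCD}: card=240000; try (D,hash)→14360, (B,hash)→125480, (D,merge)→182160, (D,nl_idx)→313880, (D,nl)→481880, (B,merge)→2165280 …(+1); best=14360 via (D,hash)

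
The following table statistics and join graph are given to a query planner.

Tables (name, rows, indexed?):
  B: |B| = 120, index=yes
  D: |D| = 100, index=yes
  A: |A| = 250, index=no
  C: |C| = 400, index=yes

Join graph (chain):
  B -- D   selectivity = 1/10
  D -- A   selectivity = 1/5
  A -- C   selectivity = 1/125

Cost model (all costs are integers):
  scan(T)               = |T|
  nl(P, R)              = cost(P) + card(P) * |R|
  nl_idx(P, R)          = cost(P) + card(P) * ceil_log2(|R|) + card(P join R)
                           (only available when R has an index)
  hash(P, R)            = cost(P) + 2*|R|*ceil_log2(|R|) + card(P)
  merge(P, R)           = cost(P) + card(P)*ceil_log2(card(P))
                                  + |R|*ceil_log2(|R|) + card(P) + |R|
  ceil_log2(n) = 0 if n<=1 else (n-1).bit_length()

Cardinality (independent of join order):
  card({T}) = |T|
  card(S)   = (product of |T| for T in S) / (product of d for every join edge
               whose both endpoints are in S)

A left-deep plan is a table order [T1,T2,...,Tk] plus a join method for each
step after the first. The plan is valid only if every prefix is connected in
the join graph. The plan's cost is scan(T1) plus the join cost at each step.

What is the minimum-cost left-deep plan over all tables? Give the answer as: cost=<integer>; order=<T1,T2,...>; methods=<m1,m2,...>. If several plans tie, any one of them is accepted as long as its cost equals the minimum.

Selinger DP (subsets sized 1..n):
  {B}: scan cost=120, card=120
  {D}: scan cost=100, card=100
  {A}: scan cost=250, card=250
  {C}: scan cost=400, card=400
  {BD}: card=1200; try (D,hash)→1640, (B,merge)→1860, (D,merge)→1880, (B,hash)→1880, (B,nl_idx)→2000, (D,nl_idx)→2160 …(+2); best=1640 via (D,hash)
  {AD}: card=5000; try (D,hash)→1900, (A,merge)→3150, (D,merge)→3300, (A,hash)→4200, (D,nl_idx)→7000, (A,nl)→25100 …(+1); best=1900 via (D,hash)
  {AC}: card=800; try (C,nl_idx)→3300, (A,hash)→4800, (C,merge)→6500, (A,merge)→6650, (C,hash)→7700, (C,nl)→100250 …(+1); best=3300 via (C,nl_idx)
  {ABD}: card=60000; try (A,hash)→6840, (B,hash)→8580, (A,merge)→18290, (B,merge)→72860, (B,nl_idx)→96900, (A,nl)→301640 …(+1); best=6840 via (A,hash)
  {ACD}: card=16000; try (D,hash)→5500, (D,merge)→12900, (C,hash)→14100, (D,nl_idx)→24900, (C,nl_idx)→62900, (C,merge)→75900 …(+2); best=5500 via (D,hash)
  {ABCD}: card=192000; try (B,hash)→23180, (C,hash)→74040, (B,merge)→246460, (B,nl_idx)→309500, (C,nl_idx)→738840, (C,merge)→1030840 …(+2); best=23180 via (B,hash)

cost=23180; order=A,C,D,B; methods=nl_idx,hash,hash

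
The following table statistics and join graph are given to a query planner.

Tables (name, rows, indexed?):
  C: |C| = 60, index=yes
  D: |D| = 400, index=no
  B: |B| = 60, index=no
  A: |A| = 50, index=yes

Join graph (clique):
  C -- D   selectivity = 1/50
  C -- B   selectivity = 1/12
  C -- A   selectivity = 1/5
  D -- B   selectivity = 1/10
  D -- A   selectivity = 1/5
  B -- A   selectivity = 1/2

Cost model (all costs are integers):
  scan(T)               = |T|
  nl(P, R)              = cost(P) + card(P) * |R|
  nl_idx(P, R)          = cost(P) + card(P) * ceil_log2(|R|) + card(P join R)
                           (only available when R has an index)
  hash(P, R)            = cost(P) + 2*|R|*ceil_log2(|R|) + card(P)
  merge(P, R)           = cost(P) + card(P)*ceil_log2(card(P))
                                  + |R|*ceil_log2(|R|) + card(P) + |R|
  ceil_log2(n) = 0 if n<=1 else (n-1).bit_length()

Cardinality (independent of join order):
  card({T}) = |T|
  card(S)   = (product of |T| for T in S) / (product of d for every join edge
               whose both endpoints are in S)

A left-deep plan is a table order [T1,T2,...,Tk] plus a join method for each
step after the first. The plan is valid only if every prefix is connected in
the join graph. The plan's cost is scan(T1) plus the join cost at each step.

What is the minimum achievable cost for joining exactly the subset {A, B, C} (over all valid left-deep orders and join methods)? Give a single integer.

1620

Selinger DP over subsets of {A,B,C}:
  {C}: scan cost=60, card=60
  {B}: scan cost=60, card=60
  {A}: scan cost=50, card=50
  {BC}: card=300; try (C,nl_idx)→720, (C,hash)→840, (B,hash)→840, (C,merge)→900, (B,merge)→900, (C,nl)→3660 …(+1); best=720 via (C,nl_idx)
  {AC}: card=600; try (A,hash)→720, (C,hash)→820, (C,merge)→820, (A,merge)→830, (C,nl_idx)→950, (A,nl_idx)→1020 …(+2); best=720 via (A,hash)
  {AB}: card=1500; try (A,hash)→720, (B,hash)→820, (B,merge)→820, (A,merge)→830, (A,nl_idx)→1920, (B,nl)→3050 …(+1); best=720 via (A,hash)
  {ABC}: card=1500; try (A,hash)→1620, (B,hash)→2040, (C,hash)→2940, (A,nl_idx)→4020, (A,merge)→4070, (B,merge)→7740 …(+5); best=1620 via (A,hash)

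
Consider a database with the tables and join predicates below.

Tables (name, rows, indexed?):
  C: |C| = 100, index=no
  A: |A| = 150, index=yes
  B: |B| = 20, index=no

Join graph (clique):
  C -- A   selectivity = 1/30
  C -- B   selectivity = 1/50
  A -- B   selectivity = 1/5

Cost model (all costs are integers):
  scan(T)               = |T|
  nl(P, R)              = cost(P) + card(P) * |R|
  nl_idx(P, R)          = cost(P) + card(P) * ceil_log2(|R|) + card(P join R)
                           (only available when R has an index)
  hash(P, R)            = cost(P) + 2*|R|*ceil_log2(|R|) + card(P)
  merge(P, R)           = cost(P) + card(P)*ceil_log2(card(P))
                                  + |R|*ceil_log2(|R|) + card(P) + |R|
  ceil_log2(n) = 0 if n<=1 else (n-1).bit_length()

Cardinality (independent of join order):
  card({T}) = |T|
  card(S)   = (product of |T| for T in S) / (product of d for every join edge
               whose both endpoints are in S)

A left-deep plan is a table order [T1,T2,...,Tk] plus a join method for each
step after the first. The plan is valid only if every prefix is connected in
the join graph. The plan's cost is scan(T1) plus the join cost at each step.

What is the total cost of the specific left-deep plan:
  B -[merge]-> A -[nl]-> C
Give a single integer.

step 1: scan B: cost=20, card=20
step 2: join A via merge
    card(P join A) = 20*150/(5) = 600
    cost = 20 + 20*5 + 150*8 + 20 + 150 = 1490
step 3: join C via nl
    card(P join C) = 600*100/(30*50) = 40
    cost = 1490 + 600*100 = 61490

61490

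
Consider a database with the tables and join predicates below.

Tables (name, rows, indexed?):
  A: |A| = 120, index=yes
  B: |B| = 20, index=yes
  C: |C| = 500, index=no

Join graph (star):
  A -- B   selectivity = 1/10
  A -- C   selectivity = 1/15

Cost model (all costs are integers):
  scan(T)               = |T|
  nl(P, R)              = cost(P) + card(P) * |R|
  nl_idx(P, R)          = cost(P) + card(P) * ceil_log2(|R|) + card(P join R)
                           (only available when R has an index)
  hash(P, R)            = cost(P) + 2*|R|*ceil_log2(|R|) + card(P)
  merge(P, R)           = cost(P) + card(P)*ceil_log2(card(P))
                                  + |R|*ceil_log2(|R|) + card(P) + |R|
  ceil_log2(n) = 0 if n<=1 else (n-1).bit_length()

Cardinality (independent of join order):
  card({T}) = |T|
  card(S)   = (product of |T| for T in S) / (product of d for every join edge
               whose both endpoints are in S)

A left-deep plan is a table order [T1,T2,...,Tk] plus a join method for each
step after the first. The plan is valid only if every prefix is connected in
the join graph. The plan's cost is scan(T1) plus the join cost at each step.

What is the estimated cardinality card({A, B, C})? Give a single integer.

8000

Tables in S: A(120), B(20), C(500)
Edges inside S: A-B(d=10), A-C(d=15)
numerator = 120 * 20 * 500 = 1200000
denominator = 10 * 15 = 150
card(S) = 1200000 / 150 = 8000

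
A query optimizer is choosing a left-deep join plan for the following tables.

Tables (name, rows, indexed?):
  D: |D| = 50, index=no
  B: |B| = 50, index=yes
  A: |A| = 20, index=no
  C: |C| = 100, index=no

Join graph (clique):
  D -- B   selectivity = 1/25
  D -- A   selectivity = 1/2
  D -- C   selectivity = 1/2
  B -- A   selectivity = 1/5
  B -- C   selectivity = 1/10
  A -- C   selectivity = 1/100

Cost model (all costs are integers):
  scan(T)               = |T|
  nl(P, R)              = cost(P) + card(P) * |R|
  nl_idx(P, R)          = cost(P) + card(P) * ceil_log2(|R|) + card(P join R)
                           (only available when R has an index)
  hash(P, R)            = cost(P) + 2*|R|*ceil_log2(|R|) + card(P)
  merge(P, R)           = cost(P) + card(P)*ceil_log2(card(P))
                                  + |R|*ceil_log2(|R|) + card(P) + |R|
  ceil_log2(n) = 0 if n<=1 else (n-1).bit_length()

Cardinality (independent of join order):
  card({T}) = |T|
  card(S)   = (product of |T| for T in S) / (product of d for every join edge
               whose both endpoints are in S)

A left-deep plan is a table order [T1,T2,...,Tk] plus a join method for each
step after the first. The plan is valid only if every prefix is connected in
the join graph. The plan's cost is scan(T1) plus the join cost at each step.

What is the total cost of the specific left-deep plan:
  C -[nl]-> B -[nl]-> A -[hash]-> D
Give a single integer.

step 1: scan C: cost=100, card=100
step 2: join B via nl
    card(P join B) = 100*50/(10) = 500
    cost = 100 + 100*50 = 5100
step 3: join A via nl
    card(P join A) = 500*20/(5*100) = 20
    cost = 5100 + 500*20 = 15100
step 4: join D via hash
    card(P join D) = 20*50/(25*2*2) = 10
    cost = 15100 + 2*50*6 + 20 = 15720

15720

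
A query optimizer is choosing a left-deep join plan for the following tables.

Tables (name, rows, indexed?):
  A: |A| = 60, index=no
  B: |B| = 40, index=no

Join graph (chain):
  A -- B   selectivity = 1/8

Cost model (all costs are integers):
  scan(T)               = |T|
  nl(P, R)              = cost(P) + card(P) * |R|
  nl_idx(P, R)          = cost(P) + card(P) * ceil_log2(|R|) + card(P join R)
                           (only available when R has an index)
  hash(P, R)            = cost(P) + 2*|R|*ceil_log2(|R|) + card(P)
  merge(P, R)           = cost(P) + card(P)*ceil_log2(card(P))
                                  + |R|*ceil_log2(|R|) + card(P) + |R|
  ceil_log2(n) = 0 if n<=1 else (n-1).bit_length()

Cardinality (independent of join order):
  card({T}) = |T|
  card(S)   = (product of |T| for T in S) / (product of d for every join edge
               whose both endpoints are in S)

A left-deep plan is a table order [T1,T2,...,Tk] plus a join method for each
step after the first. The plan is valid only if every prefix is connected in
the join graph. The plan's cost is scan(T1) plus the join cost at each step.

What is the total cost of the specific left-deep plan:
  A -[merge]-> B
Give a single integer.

760

step 1: scan A: cost=60, card=60
step 2: join B via merge
    card(P join B) = 60*40/(8) = 300
    cost = 60 + 60*6 + 40*6 + 60 + 40 = 760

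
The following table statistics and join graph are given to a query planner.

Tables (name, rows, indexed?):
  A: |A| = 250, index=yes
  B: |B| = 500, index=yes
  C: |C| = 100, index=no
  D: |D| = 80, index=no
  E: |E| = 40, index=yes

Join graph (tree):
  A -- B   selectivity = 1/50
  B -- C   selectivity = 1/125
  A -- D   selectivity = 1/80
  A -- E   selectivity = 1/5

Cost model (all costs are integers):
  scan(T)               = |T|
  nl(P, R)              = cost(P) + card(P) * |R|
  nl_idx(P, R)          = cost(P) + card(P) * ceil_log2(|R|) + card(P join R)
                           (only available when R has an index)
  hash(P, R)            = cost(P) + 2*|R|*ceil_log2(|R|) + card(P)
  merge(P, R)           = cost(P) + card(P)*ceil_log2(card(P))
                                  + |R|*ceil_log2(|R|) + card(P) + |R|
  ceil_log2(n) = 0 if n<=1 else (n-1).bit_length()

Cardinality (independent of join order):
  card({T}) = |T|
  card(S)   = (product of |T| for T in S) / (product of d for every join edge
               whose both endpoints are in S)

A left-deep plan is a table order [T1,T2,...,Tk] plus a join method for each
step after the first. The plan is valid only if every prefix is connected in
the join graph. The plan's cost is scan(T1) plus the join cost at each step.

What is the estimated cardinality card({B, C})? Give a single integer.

400

Tables in S: B(500), C(100)
Edges inside S: B-C(d=125)
numerator = 500 * 100 = 50000
denominator = 125 = 125
card(S) = 50000 / 125 = 400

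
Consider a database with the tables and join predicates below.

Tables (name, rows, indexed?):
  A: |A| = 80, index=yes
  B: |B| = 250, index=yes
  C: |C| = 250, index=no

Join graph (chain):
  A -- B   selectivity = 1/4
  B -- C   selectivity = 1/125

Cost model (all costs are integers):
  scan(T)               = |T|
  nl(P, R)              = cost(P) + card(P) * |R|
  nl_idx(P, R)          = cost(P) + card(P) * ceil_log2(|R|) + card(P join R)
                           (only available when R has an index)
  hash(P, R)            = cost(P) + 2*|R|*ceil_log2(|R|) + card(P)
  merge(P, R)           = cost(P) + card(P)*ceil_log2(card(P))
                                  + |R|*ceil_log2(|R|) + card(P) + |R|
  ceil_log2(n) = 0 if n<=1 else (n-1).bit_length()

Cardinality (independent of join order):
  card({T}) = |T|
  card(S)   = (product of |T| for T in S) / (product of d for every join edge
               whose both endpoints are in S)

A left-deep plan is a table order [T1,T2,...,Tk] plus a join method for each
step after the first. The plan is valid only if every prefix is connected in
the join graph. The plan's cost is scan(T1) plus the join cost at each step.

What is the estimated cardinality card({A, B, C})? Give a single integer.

Tables in S: A(80), B(250), C(250)
Edges inside S: A-B(d=4), B-C(d=125)
numerator = 80 * 250 * 250 = 5000000
denominator = 4 * 125 = 500
card(S) = 5000000 / 500 = 10000

10000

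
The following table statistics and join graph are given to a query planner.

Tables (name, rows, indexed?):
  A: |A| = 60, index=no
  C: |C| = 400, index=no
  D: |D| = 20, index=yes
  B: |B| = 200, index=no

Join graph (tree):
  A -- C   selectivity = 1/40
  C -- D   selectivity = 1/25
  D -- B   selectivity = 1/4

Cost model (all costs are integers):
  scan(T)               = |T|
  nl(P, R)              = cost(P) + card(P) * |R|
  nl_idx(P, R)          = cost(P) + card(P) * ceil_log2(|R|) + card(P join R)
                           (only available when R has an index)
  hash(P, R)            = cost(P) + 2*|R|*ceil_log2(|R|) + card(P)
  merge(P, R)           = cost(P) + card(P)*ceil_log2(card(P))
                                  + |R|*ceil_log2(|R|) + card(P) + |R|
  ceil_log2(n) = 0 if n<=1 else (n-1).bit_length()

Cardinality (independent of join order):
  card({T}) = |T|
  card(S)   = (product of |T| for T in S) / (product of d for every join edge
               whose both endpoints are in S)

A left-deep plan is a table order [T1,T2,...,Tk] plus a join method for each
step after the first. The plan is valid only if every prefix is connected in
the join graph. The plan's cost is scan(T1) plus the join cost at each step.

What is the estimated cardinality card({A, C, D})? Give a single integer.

480

Tables in S: A(60), C(400), D(20)
Edges inside S: A-C(d=40), C-D(d=25)
numerator = 60 * 400 * 20 = 480000
denominator = 40 * 25 = 1000
card(S) = 480000 / 1000 = 480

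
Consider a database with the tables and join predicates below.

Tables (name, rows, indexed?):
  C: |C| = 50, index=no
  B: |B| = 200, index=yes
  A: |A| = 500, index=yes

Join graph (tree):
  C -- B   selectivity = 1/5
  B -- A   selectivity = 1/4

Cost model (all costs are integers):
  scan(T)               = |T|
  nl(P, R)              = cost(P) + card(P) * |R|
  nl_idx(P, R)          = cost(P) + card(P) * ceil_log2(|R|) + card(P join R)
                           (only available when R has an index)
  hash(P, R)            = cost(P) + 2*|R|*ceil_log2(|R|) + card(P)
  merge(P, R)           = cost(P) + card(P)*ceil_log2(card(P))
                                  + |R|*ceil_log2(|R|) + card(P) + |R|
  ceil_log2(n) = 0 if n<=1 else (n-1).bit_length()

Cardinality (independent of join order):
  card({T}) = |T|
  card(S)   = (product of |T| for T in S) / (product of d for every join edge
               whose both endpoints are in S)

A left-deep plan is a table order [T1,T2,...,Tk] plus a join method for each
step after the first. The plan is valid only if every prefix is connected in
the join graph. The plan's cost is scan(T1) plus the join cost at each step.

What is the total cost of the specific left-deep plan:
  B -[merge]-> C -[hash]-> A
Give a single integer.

13350

step 1: scan B: cost=200, card=200
step 2: join C via merge
    card(P join C) = 200*50/(5) = 2000
    cost = 200 + 200*8 + 50*6 + 200 + 50 = 2350
step 3: join A via hash
    card(P join A) = 2000*500/(4) = 250000
    cost = 2350 + 2*500*9 + 2000 = 13350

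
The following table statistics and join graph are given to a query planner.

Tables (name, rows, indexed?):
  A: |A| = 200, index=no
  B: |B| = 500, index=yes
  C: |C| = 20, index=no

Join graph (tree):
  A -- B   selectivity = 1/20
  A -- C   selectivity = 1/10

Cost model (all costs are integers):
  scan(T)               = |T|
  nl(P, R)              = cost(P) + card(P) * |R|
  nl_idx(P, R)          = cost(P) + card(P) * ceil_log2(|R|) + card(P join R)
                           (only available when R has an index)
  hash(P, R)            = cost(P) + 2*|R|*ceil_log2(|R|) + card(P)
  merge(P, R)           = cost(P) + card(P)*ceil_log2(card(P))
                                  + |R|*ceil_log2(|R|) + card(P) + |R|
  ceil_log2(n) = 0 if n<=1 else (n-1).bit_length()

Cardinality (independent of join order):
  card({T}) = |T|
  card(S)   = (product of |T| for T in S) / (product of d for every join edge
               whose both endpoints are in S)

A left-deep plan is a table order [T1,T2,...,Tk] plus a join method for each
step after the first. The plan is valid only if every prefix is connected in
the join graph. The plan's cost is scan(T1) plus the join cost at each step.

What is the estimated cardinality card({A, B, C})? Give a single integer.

Tables in S: A(200), B(500), C(20)
Edges inside S: A-B(d=20), A-C(d=10)
numerator = 200 * 500 * 20 = 2000000
denominator = 20 * 10 = 200
card(S) = 2000000 / 200 = 10000

10000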